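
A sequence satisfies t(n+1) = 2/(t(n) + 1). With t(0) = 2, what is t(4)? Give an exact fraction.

22/21

t(1) = 2/(2 + 1) = 2/3.
t(2) = 2/(2/3 + 1) = 6/5.
t(3) = 2/(6/5 + 1) = 10/11.
t(4) = 2/(10/11 + 1) = 22/21.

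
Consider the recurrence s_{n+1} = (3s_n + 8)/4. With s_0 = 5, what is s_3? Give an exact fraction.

s_1 = (3·5 + 8)/4 = 23/4.
s_2 = (3·(23/4) + 8)/4 = 101/16.
s_3 = (3·(101/16) + 8)/4 = 431/64.

431/64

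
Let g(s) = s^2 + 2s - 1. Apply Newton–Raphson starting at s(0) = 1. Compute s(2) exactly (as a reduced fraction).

g'(s) = 2s + 2.
g(1) = 2, g'(1) = 4, so s(1) = 1 - 2/4 = 1/2.
g(1/2) = 1/4, g'(1/2) = 3, so s(2) = (1/2) - (1/4)/3 = 5/12.

5/12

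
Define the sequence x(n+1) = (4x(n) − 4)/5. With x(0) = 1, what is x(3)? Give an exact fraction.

x(1) = (4·1 − 4)/5 = 0.
x(2) = (4·0 − 4)/5 = −4/5.
x(3) = (4·(−4/5) − 4)/5 = −36/25.

−36/25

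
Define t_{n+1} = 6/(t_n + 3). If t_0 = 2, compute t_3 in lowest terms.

t_1 = 6/(2 + 3) = 6/5.
t_2 = 6/(6/5 + 3) = 10/7.
t_3 = 6/(10/7 + 3) = 42/31.

42/31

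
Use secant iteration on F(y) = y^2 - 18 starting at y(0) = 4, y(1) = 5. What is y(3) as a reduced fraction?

352/83

F(4) = -2, F(5) = 7. y(2) = 5 - 7·(5 - 4)/(7 - (-2)) = 38/9.
F(5) = 7, F(38/9) = -14/81. y(3) = (38/9) - (-14/81)·((38/9) - 5)/((-14/81) - 7) = 352/83.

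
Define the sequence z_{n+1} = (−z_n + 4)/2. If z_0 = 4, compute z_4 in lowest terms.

z_1 = (−4 + 4)/2 = 0.
z_2 = (−0 + 4)/2 = 2.
z_3 = (−2 + 4)/2 = 1.
z_4 = (−1 + 4)/2 = 3/2.

3/2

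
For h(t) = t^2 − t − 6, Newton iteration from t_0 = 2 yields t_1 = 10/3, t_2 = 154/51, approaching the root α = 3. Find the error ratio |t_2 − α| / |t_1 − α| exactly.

t_1 − α = 10/3 − 3 = 1/3, so |t_1 − α| = 1/3.
t_2 − α = 154/51 − 3 = 1/51, so |t_2 − α| = 1/51.
Ratio = (1/51) / (1/3) = 1/17.

1/17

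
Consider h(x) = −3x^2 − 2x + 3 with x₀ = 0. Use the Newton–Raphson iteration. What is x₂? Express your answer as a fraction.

h'(x) = −6x − 2.
h(0) = 3, h'(0) = −2, so x₁ = 0 − 3/(−2) = 3/2.
h(3/2) = −27/4, h'(3/2) = −11, so x₂ = (3/2) − (−27/4)/(−11) = 39/44.

39/44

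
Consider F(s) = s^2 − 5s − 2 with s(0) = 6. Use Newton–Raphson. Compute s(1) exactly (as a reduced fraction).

38/7

F'(s) = 2s − 5.
F(6) = 4, F'(6) = 7, so s(1) = 6 − 4/7 = 38/7.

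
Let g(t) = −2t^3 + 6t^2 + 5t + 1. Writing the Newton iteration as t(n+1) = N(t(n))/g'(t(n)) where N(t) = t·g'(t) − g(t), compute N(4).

g'(t) = −6t^2 + 12t + 5.
N(t) = t·g'(t) − g(t) = t·(−6t^2 + 12t + 5) − (−2t^3 + 6t^2 + 5t + 1) = −4t^3 + 6t^2 − 1.
N(4) = −161.

−161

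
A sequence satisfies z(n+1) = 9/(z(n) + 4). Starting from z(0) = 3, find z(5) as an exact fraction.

10593/6607

z(1) = 9/(3 + 4) = 9/7.
z(2) = 9/(9/7 + 4) = 63/37.
z(3) = 9/(63/37 + 4) = 333/211.
z(4) = 9/(333/211 + 4) = 1899/1177.
z(5) = 9/(1899/1177 + 4) = 10593/6607.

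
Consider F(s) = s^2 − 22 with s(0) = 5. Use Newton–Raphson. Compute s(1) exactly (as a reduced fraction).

47/10

F'(s) = 2s.
F(5) = 3, F'(5) = 10, so s(1) = 5 − 3/10 = 47/10.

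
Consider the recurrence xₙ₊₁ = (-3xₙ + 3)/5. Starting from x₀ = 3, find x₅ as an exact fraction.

534/3125

x₁ = (-3·3 + 3)/5 = -6/5.
x₂ = (-3·(-6/5) + 3)/5 = 33/25.
x₃ = (-3·(33/25) + 3)/5 = -24/125.
x₄ = (-3·(-24/125) + 3)/5 = 447/625.
x₅ = (-3·(447/625) + 3)/5 = 534/3125.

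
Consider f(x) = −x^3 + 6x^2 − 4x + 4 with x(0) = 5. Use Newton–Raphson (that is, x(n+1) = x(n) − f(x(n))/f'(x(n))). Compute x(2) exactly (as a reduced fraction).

f'(x) = −3x^2 + 12x − 4.
f(5) = 9, f'(5) = −19, so x(1) = 5 − 9/(−19) = 104/19.
f(104/19) = −14580/6859, f'(104/19) = −10180/361, so x(2) = (104/19) − (−14580/6859)/(−10180/361) = 52207/9671.

52207/9671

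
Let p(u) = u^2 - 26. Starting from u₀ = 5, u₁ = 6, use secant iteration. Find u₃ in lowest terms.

p(5) = -1, p(6) = 10. u₂ = 6 - 10·(6 - 5)/(10 - (-1)) = 56/11.
p(6) = 10, p(56/11) = -10/121. u₃ = (56/11) - (-10/121)·((56/11) - 6)/((-10/121) - 10) = 311/61.

311/61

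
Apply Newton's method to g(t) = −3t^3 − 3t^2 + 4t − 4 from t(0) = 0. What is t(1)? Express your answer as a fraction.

1

g'(t) = −9t^2 − 6t + 4.
g(0) = −4, g'(0) = 4, so t(1) = 0 − (−4)/4 = 1.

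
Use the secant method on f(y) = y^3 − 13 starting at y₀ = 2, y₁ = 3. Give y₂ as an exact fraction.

f(2) = −5, f(3) = 14. y₂ = 3 − 14·(3 − 2)/(14 − (−5)) = 43/19.

43/19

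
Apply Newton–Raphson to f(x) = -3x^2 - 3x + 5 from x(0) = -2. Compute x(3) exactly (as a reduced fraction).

-264151/140175

f'(x) = -6x - 3.
f(-2) = -1, f'(-2) = 9, so x(1) = (-2) - (-1)/9 = -17/9.
f(-17/9) = -1/27, f'(-17/9) = 25/3, so x(2) = (-17/9) - (-1/27)/(25/3) = -424/225.
f(-424/225) = -1/16875, f'(-424/225) = 623/75, so x(3) = (-424/225) - (-1/16875)/(623/75) = -264151/140175.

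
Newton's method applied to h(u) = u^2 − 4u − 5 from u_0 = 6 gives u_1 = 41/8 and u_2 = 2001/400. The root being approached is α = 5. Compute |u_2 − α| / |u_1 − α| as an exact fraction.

u_1 − α = 41/8 − 5 = 1/8, so |u_1 − α| = 1/8.
u_2 − α = 2001/400 − 5 = 1/400, so |u_2 − α| = 1/400.
Ratio = (1/400) / (1/8) = 1/50.

1/50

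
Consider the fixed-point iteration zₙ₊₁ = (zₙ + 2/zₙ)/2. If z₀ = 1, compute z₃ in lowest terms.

z₁ = (1 + 2/1)/2 = 3/2.
z₂ = (3/2 + 2/(3/2))/2 = 17/12.
z₃ = (17/12 + 2/(17/12))/2 = 577/408.

577/408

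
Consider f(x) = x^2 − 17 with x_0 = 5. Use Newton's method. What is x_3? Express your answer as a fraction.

187457/45465

f'(x) = 2x.
f(5) = 8, f'(5) = 10, so x_1 = 5 − 8/10 = 21/5.
f(21/5) = 16/25, f'(21/5) = 42/5, so x_2 = (21/5) − (16/25)/(42/5) = 433/105.
f(433/105) = 64/11025, f'(433/105) = 866/105, so x_3 = (433/105) − (64/11025)/(866/105) = 187457/45465.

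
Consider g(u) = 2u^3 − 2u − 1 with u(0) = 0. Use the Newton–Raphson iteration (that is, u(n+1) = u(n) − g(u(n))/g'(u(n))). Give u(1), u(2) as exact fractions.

g'(u) = 6u^2 − 2.
g(0) = −1, g'(0) = −2, so u(1) = 0 − (−1)/(−2) = −1/2.
g(−1/2) = −1/4, g'(−1/2) = −1/2, so u(2) = (−1/2) − (−1/4)/(−1/2) = −1.

u(1) = −1/2, u(2) = −1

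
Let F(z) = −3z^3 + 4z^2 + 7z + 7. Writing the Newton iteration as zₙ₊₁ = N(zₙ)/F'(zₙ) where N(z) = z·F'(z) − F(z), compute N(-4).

F'(z) = −9z^2 + 8z + 7.
N(z) = z·F'(z) − F(z) = z·(−9z^2 + 8z + 7) − (−3z^3 + 4z^2 + 7z + 7) = −6z^3 + 4z^2 − 7.
N(-4) = 441.

441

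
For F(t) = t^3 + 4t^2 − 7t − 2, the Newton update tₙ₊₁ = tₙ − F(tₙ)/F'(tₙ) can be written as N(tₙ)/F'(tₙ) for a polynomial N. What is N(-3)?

−16

F'(t) = 3t^2 + 8t − 7.
N(t) = t·F'(t) − F(t) = t·(3t^2 + 8t − 7) − (t^3 + 4t^2 − 7t − 2) = 2t^3 + 4t^2 + 2.
N(-3) = −16.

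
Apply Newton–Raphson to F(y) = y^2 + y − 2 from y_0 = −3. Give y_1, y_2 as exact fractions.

y_1 = −11/5, y_2 = −171/85

F'(y) = 2y + 1.
F(−3) = 4, F'(−3) = −5, so y_1 = (−3) − 4/(−5) = −11/5.
F(−11/5) = 16/25, F'(−11/5) = −17/5, so y_2 = (−11/5) − (16/25)/(−17/5) = −171/85.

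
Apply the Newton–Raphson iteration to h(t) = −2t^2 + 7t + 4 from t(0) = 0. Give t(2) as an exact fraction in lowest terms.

−228/455

h'(t) = −4t + 7.
h(0) = 4, h'(0) = 7, so t(1) = 0 − 4/7 = −4/7.
h(−4/7) = −32/49, h'(−4/7) = 65/7, so t(2) = (−4/7) − (−32/49)/(65/7) = −228/455.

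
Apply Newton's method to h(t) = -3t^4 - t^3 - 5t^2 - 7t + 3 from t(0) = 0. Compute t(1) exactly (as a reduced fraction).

h'(t) = -12t^3 - 3t^2 - 10t - 7.
h(0) = 3, h'(0) = -7, so t(1) = 0 - 3/(-7) = 3/7.

3/7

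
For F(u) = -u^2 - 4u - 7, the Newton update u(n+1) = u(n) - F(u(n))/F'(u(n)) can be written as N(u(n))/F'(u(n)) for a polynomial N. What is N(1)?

6

F'(u) = -2u - 4.
N(u) = u·F'(u) - F(u) = u·(-2u - 4) - (-u^2 - 4u - 7) = -u^2 + 7.
N(1) = 6.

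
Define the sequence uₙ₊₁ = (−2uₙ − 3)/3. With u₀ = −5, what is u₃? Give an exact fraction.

19/27

u₁ = (−2·(−5) − 3)/3 = 7/3.
u₂ = (−2·(7/3) − 3)/3 = −23/9.
u₃ = (−2·(−23/9) − 3)/3 = 19/27.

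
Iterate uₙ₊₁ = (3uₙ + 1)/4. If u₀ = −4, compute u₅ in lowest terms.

−191/1024

u₁ = (3·(−4) + 1)/4 = −11/4.
u₂ = (3·(−11/4) + 1)/4 = −29/16.
u₃ = (3·(−29/16) + 1)/4 = −71/64.
u₄ = (3·(−71/64) + 1)/4 = −149/256.
u₅ = (3·(−149/256) + 1)/4 = −191/1024.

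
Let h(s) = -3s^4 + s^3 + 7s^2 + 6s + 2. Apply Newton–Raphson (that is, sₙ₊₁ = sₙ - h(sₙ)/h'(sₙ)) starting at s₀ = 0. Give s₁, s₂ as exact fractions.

s₁ = -1/3, s₂ = -2/3

h'(s) = -12s^3 + 3s^2 + 14s + 6.
h(0) = 2, h'(0) = 6, so s₁ = 0 - 2/6 = -1/3.
h(-1/3) = 19/27, h'(-1/3) = 19/9, so s₂ = (-1/3) - (19/27)/(19/9) = -2/3.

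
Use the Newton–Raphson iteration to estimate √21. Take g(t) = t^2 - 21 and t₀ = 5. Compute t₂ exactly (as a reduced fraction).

g'(t) = 2t.
g(5) = 4, g'(5) = 10, so t₁ = 5 - 4/10 = 23/5.
g(23/5) = 4/25, g'(23/5) = 46/5, so t₂ = (23/5) - (4/25)/(46/5) = 527/115.

527/115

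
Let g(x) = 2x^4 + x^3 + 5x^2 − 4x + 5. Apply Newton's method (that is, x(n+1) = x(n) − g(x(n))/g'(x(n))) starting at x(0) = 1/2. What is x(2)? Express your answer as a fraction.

g'(x) = 8x^3 + 3x^2 + 10x − 4.
g(1/2) = 9/2, g'(1/2) = 11/4, so x(1) = (1/2) − (9/2)/(11/4) = −25/22.
g(−25/22) = 261630/14641, g'(−25/22) = −123671/5324, so x(2) = (−25/22) − (261630/14641)/(−123671/5324) = −52565/143198.

−52565/143198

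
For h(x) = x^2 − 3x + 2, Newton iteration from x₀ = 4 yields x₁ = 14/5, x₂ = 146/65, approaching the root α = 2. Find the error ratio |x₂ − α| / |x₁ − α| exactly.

x₁ − α = 14/5 − 2 = 4/5, so |x₁ − α| = 4/5.
x₂ − α = 146/65 − 2 = 16/65, so |x₂ − α| = 16/65.
Ratio = (16/65) / (4/5) = 4/13.

4/13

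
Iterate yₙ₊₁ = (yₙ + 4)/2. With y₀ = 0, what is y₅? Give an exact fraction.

31/8

y₁ = (0 + 4)/2 = 2.
y₂ = (2 + 4)/2 = 3.
y₃ = (3 + 4)/2 = 7/2.
y₄ = ((7/2) + 4)/2 = 15/4.
y₅ = ((15/4) + 4)/2 = 31/8.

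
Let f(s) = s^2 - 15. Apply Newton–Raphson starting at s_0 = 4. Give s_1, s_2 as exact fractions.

s_1 = 31/8, s_2 = 1921/496

f'(s) = 2s.
f(4) = 1, f'(4) = 8, so s_1 = 4 - 1/8 = 31/8.
f(31/8) = 1/64, f'(31/8) = 31/4, so s_2 = (31/8) - (1/64)/(31/4) = 1921/496.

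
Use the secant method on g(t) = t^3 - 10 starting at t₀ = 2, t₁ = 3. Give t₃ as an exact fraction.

15250/7129

g(2) = -2, g(3) = 17. t₂ = 3 - 17·(3 - 2)/(17 - (-2)) = 40/19.
g(3) = 17, g(40/19) = -4590/6859. t₃ = (40/19) - (-4590/6859)·((40/19) - 3)/((-4590/6859) - 17) = 15250/7129.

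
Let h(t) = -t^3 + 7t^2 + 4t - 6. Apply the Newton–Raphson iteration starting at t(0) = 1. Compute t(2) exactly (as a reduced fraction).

30293/42705

h'(t) = -3t^2 + 14t + 4.
h(1) = 4, h'(1) = 15, so t(1) = 1 - 4/15 = 11/15.
h(11/15) = 1024/3375, h'(11/15) = 949/75, so t(2) = (11/15) - (1024/3375)/(949/75) = 30293/42705.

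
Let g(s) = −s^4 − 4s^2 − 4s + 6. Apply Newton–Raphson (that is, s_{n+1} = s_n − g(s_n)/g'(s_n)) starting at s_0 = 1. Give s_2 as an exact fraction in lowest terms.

g'(s) = −4s^3 − 8s − 4.
g(1) = −3, g'(1) = −16, so s_1 = 1 − (−3)/(−16) = 13/16.
g(13/16) = −21393/65536, g'(13/16) = −12949/1024, so s_2 = (13/16) − (−21393/65536)/(−12949/1024) = 651955/828736.

651955/828736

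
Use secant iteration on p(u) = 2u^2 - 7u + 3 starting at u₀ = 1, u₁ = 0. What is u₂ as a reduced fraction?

p(1) = -2, p(0) = 3. u₂ = 0 - 3·(0 - 1)/(3 - (-2)) = 3/5.

3/5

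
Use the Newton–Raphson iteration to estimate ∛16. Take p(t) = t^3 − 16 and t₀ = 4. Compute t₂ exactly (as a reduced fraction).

70/27

p'(t) = 3t^2.
p(4) = 48, p'(4) = 48, so t₁ = 4 − 48/48 = 3.
p(3) = 11, p'(3) = 27, so t₂ = 3 − 11/27 = 70/27.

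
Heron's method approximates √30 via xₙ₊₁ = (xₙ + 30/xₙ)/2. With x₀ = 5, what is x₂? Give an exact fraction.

x₁ = (5 + 30/5)/2 = 11/2.
x₂ = (11/2 + 30/(11/2))/2 = 241/44.

241/44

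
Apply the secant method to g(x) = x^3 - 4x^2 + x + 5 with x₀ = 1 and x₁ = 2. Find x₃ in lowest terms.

g(1) = 3, g(2) = -1. x₂ = 2 - (-1)·(2 - 1)/((-1) - 3) = 7/4.
g(2) = -1, g(7/4) = -9/64. x₃ = (7/4) - (-9/64)·((7/4) - 2)/((-9/64) - (-1)) = 94/55.

94/55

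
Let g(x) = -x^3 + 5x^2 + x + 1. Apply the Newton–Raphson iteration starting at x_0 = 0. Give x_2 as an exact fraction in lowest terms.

-1/2

g'(x) = -3x^2 + 10x + 1.
g(0) = 1, g'(0) = 1, so x_1 = 0 - 1/1 = -1.
g(-1) = 6, g'(-1) = -12, so x_2 = (-1) - 6/(-12) = -1/2.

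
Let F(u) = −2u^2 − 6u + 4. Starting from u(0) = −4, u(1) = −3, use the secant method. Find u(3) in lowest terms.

F(−4) = −4, F(−3) = 4. u(2) = (−3) − 4·((−3) − (−4))/(4 − (−4)) = −7/2.
F(−3) = 4, F(−7/2) = 1/2. u(3) = (−7/2) − (1/2)·((−7/2) − (−3))/((1/2) − 4) = −25/7.

−25/7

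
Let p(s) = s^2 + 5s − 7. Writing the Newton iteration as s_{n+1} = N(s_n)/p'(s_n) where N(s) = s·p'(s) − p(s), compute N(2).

11

p'(s) = 2s + 5.
N(s) = s·p'(s) − p(s) = s·(2s + 5) − (s^2 + 5s − 7) = s^2 + 7.
N(2) = 11.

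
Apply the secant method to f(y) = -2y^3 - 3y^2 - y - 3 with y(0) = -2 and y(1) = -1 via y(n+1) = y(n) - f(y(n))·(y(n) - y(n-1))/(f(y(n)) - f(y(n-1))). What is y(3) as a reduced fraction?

f(-2) = 3, f(-1) = -3. y(2) = (-1) - (-3)·((-1) - (-2))/((-3) - 3) = -3/2.
f(-1) = -3, f(-3/2) = -3/2. y(3) = (-3/2) - (-3/2)·((-3/2) - (-1))/((-3/2) - (-3)) = -2.

-2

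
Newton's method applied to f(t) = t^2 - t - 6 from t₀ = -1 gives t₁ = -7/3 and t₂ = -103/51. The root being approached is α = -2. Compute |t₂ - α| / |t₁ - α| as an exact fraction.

1/17

t₁ - α = -7/3 - (-2) = -7/3 + 2 = -1/3, so |t₁ - α| = 1/3.
t₂ - α = -103/51 - (-2) = -103/51 + 2 = -1/51, so |t₂ - α| = 1/51.
Ratio = (1/51) / (1/3) = 1/17.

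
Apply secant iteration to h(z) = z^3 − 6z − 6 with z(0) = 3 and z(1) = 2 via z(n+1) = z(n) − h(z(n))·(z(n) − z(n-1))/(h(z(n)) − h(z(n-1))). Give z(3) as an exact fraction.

2739/947

h(3) = 3, h(2) = −10. z(2) = 2 − (−10)·(2 − 3)/((−10) − 3) = 36/13.
h(2) = −10, h(36/13) = −3030/2197. z(3) = (36/13) − (−3030/2197)·((36/13) − 2)/((−3030/2197) − (−10)) = 2739/947.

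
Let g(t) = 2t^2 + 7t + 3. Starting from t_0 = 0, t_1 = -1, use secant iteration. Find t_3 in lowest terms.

-9/19

g(0) = 3, g(-1) = -2. t_2 = (-1) - (-2)·((-1) - 0)/((-2) - 3) = -3/5.
g(-1) = -2, g(-3/5) = -12/25. t_3 = (-3/5) - (-12/25)·((-3/5) - (-1))/((-12/25) - (-2)) = -9/19.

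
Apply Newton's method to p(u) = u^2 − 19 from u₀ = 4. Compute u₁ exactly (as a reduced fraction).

p'(u) = 2u.
p(4) = −3, p'(4) = 8, so u₁ = 4 − (−3)/8 = 35/8.

35/8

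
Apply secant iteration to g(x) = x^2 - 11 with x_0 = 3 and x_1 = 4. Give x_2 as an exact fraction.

g(3) = -2, g(4) = 5. x_2 = 4 - 5·(4 - 3)/(5 - (-2)) = 23/7.

23/7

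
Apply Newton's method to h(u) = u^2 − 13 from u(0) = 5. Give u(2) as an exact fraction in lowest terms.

343/95

h'(u) = 2u.
h(5) = 12, h'(5) = 10, so u(1) = 5 − 12/10 = 19/5.
h(19/5) = 36/25, h'(19/5) = 38/5, so u(2) = (19/5) − (36/25)/(38/5) = 343/95.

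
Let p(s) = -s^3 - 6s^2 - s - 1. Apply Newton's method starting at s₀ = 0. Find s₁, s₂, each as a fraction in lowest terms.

p'(s) = -3s^2 - 12s - 1.
p(0) = -1, p'(0) = -1, so s₁ = 0 - (-1)/(-1) = -1.
p(-1) = -5, p'(-1) = 8, so s₂ = (-1) - (-5)/8 = -3/8.

s₁ = -1, s₂ = -3/8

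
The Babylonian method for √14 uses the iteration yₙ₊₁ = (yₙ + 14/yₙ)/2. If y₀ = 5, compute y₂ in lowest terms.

2921/780

y₁ = (5 + 14/5)/2 = 39/10.
y₂ = (39/10 + 14/(39/10))/2 = 2921/780.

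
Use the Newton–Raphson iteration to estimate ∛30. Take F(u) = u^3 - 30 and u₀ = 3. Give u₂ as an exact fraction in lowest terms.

32887/10584

F'(u) = 3u^2.
F(3) = -3, F'(3) = 27, so u₁ = 3 - (-3)/27 = 28/9.
F(28/9) = 82/729, F'(28/9) = 784/27, so u₂ = (28/9) - (82/729)/(784/27) = 32887/10584.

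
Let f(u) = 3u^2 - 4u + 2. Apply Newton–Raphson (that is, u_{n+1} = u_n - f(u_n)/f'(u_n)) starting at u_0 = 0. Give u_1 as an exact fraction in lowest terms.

f'(u) = 6u - 4.
f(0) = 2, f'(0) = -4, so u_1 = 0 - 2/(-4) = 1/2.

1/2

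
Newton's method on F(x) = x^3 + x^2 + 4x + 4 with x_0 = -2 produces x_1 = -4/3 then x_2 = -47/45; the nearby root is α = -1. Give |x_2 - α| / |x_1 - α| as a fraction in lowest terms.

x_1 - α = -4/3 - (-1) = -4/3 + 1 = -1/3, so |x_1 - α| = 1/3.
x_2 - α = -47/45 - (-1) = -47/45 + 1 = -2/45, so |x_2 - α| = 2/45.
Ratio = (2/45) / (1/3) = 2/15.

2/15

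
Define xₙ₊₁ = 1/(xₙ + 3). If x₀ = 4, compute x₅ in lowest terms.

x₁ = 1/(4 + 3) = 1/7.
x₂ = 1/(1/7 + 3) = 7/22.
x₃ = 1/(7/22 + 3) = 22/73.
x₄ = 1/(22/73 + 3) = 73/241.
x₅ = 1/(73/241 + 3) = 241/796.

241/796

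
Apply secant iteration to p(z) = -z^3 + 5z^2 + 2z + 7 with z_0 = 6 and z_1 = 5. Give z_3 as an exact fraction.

633/113

p(6) = -17, p(5) = 17. z_2 = 5 - 17·(5 - 6)/(17 - (-17)) = 11/2.
p(5) = 17, p(11/2) = 23/8. z_3 = (11/2) - (23/8)·((11/2) - 5)/((23/8) - 17) = 633/113.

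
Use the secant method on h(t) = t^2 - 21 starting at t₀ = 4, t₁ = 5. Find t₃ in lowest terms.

h(4) = -5, h(5) = 4. t₂ = 5 - 4·(5 - 4)/(4 - (-5)) = 41/9.
h(5) = 4, h(41/9) = -20/81. t₃ = (41/9) - (-20/81)·((41/9) - 5)/((-20/81) - 4) = 197/43.

197/43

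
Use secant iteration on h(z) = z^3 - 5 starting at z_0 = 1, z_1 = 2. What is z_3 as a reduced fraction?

h(1) = -4, h(2) = 3. z_2 = 2 - 3·(2 - 1)/(3 - (-4)) = 11/7.
h(2) = 3, h(11/7) = -384/343. z_3 = (11/7) - (-384/343)·((11/7) - 2)/((-384/343) - 3) = 265/157.

265/157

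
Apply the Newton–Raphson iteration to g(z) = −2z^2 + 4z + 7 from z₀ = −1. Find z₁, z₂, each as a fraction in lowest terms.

g'(z) = −4z + 4.
g(−1) = 1, g'(−1) = 8, so z₁ = (−1) − 1/8 = −9/8.
g(−9/8) = −1/32, g'(−9/8) = 17/2, so z₂ = (−9/8) − (−1/32)/(17/2) = −305/272.

z₁ = −9/8, z₂ = −305/272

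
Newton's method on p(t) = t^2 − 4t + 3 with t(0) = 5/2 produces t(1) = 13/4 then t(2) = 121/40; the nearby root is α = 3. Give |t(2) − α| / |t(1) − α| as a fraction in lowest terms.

1/10

t(1) − α = 13/4 − 3 = 1/4, so |t(1) − α| = 1/4.
t(2) − α = 121/40 − 3 = 1/40, so |t(2) − α| = 1/40.
Ratio = (1/40) / (1/4) = 1/10.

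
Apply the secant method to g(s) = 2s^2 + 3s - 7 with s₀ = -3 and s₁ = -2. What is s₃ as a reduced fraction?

g(-3) = 2, g(-2) = -5. s₂ = (-2) - (-5)·((-2) - (-3))/((-5) - 2) = -19/7.
g(-2) = -5, g(-19/7) = -20/49. s₃ = (-19/7) - (-20/49)·((-19/7) - (-2))/((-20/49) - (-5)) = -25/9.

-25/9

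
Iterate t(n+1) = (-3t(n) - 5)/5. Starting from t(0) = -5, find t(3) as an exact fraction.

8/25

t(1) = (-3·(-5) - 5)/5 = 2.
t(2) = (-3·2 - 5)/5 = -11/5.
t(3) = (-3·(-11/5) - 5)/5 = 8/25.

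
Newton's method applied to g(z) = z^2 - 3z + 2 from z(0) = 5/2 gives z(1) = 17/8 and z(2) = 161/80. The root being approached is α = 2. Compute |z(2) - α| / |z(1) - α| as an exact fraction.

1/10

z(1) - α = 17/8 - 2 = 1/8, so |z(1) - α| = 1/8.
z(2) - α = 161/80 - 2 = 1/80, so |z(2) - α| = 1/80.
Ratio = (1/80) / (1/8) = 1/10.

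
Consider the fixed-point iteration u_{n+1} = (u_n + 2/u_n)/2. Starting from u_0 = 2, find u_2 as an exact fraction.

u_1 = (2 + 2/2)/2 = 3/2.
u_2 = (3/2 + 2/(3/2))/2 = 17/12.

17/12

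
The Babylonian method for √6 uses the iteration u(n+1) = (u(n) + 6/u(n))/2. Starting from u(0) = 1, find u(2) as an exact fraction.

73/28

u(1) = (1 + 6/1)/2 = 7/2.
u(2) = (7/2 + 6/(7/2))/2 = 73/28.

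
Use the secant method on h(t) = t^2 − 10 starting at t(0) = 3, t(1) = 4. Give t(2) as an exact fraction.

22/7

h(3) = −1, h(4) = 6. t(2) = 4 − 6·(4 − 3)/(6 − (−1)) = 22/7.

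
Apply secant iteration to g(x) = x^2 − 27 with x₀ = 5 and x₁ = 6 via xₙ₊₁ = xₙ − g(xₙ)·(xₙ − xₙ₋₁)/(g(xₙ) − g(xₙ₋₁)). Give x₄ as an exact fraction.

1351/260

g(5) = −2, g(6) = 9. x₂ = 6 − 9·(6 − 5)/(9 − (−2)) = 57/11.
g(6) = 9, g(57/11) = −18/121. x₃ = (57/11) − (−18/121)·((57/11) − 6)/((−18/121) − 9) = 213/41.
g(57/11) = −18/121, g(213/41) = −18/1681. x₄ = (213/41) − (−18/1681)·((213/41) − (57/11))/((−18/1681) − (−18/121)) = 1351/260.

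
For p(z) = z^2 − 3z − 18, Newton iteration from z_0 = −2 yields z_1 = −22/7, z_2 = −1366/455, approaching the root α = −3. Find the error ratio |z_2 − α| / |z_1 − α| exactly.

1/65

z_1 − α = −22/7 − (−3) = −22/7 + 3 = −1/7, so |z_1 − α| = 1/7.
z_2 − α = −1366/455 − (−3) = −1366/455 + 3 = −1/455, so |z_2 − α| = 1/455.
Ratio = (1/455) / (1/7) = 1/65.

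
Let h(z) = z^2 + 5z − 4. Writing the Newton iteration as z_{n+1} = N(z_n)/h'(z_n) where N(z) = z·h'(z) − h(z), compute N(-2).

8

h'(z) = 2z + 5.
N(z) = z·h'(z) − h(z) = z·(2z + 5) − (z^2 + 5z − 4) = z^2 + 4.
N(-2) = 8.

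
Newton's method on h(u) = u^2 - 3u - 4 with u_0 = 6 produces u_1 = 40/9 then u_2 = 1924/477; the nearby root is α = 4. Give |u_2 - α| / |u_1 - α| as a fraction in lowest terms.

4/53

u_1 - α = 40/9 - 4 = 4/9, so |u_1 - α| = 4/9.
u_2 - α = 1924/477 - 4 = 16/477, so |u_2 - α| = 16/477.
Ratio = (16/477) / (4/9) = 4/53.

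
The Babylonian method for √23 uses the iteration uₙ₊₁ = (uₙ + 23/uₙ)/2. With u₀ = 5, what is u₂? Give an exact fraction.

1151/240

u₁ = (5 + 23/5)/2 = 24/5.
u₂ = (24/5 + 23/(24/5))/2 = 1151/240.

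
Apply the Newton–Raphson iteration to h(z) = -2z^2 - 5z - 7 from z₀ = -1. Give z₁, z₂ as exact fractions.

h'(z) = -4z - 5.
h(-1) = -4, h'(-1) = -1, so z₁ = (-1) - (-4)/(-1) = -5.
h(-5) = -32, h'(-5) = 15, so z₂ = (-5) - (-32)/15 = -43/15.

z₁ = -5, z₂ = -43/15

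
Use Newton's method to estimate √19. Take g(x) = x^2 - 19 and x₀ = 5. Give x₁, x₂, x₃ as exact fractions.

x₁ = 22/5, x₂ = 959/220, x₃ = 1839281/421960

g'(x) = 2x.
g(5) = 6, g'(5) = 10, so x₁ = 5 - 6/10 = 22/5.
g(22/5) = 9/25, g'(22/5) = 44/5, so x₂ = (22/5) - (9/25)/(44/5) = 959/220.
g(959/220) = 81/48400, g'(959/220) = 959/110, so x₃ = (959/220) - (81/48400)/(959/110) = 1839281/421960.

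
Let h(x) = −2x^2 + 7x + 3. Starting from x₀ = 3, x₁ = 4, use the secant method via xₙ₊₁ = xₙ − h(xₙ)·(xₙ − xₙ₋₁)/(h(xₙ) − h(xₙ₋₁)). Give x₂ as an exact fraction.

27/7

h(3) = 6, h(4) = −1. x₂ = 4 − (−1)·(4 − 3)/((−1) − 6) = 27/7.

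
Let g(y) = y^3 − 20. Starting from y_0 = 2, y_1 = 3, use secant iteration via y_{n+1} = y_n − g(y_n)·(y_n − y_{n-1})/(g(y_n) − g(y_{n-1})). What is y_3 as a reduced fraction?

23270/8599

g(2) = −12, g(3) = 7. y_2 = 3 − 7·(3 − 2)/(7 − (−12)) = 50/19.
g(3) = 7, g(50/19) = −12180/6859. y_3 = (50/19) − (−12180/6859)·((50/19) − 3)/((−12180/6859) − 7) = 23270/8599.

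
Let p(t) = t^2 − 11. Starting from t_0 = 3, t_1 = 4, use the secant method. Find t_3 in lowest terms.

169/51

p(3) = −2, p(4) = 5. t_2 = 4 − 5·(4 − 3)/(5 − (−2)) = 23/7.
p(4) = 5, p(23/7) = −10/49. t_3 = (23/7) − (−10/49)·((23/7) − 4)/((−10/49) − 5) = 169/51.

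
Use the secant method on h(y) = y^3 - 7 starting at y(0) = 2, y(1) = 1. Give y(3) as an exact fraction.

h(2) = 1, h(1) = -6. y(2) = 1 - (-6)·(1 - 2)/((-6) - 1) = 13/7.
h(1) = -6, h(13/7) = -204/343. y(3) = (13/7) - (-204/343)·((13/7) - 1)/((-204/343) - (-6)) = 201/103.

201/103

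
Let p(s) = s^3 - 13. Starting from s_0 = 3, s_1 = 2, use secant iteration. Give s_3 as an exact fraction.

11659/4927

p(3) = 14, p(2) = -5. s_2 = 2 - (-5)·(2 - 3)/((-5) - 14) = 43/19.
p(2) = -5, p(43/19) = -9660/6859. s_3 = (43/19) - (-9660/6859)·((43/19) - 2)/((-9660/6859) - (-5)) = 11659/4927.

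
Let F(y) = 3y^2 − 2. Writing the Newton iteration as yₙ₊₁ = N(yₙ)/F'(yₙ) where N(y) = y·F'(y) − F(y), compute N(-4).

50

F'(y) = 6y.
N(y) = y·F'(y) − F(y) = y·(6y) − (3y^2 − 2) = 3y^2 + 2.
N(-4) = 50.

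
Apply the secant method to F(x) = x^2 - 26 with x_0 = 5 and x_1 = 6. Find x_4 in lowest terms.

34862/6837

F(5) = -1, F(6) = 10. x_2 = 6 - 10·(6 - 5)/(10 - (-1)) = 56/11.
F(6) = 10, F(56/11) = -10/121. x_3 = (56/11) - (-10/121)·((56/11) - 6)/((-10/121) - 10) = 311/61.
F(56/11) = -10/121, F(311/61) = -25/3721. x_4 = (311/61) - (-25/3721)·((311/61) - (56/11))/((-25/3721) - (-10/121)) = 34862/6837.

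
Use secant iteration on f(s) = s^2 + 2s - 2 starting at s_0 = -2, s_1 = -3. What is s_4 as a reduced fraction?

-153/56

f(-2) = -2, f(-3) = 1. s_2 = (-3) - 1·((-3) - (-2))/(1 - (-2)) = -8/3.
f(-3) = 1, f(-8/3) = -2/9. s_3 = (-8/3) - (-2/9)·((-8/3) - (-3))/((-2/9) - 1) = -30/11.
f(-8/3) = -2/9, f(-30/11) = -2/121. s_4 = (-30/11) - (-2/121)·((-30/11) - (-8/3))/((-2/121) - (-2/9)) = -153/56.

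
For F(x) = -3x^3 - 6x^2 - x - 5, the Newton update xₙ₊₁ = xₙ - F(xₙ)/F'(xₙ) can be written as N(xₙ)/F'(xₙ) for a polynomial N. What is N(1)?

-7

F'(x) = -9x^2 - 12x - 1.
N(x) = x·F'(x) - F(x) = x·(-9x^2 - 12x - 1) - (-3x^3 - 6x^2 - x - 5) = -6x^3 - 6x^2 + 5.
N(1) = -7.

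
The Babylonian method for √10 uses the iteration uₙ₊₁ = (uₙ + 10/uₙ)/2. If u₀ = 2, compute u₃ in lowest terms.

u₁ = (2 + 10/2)/2 = 7/2.
u₂ = (7/2 + 10/(7/2))/2 = 89/28.
u₃ = (89/28 + 10/(89/28))/2 = 15761/4984.

15761/4984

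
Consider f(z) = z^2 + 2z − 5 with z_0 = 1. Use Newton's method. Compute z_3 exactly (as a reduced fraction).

2841/1960

f'(z) = 2z + 2.
f(1) = −2, f'(1) = 4, so z_1 = 1 − (−2)/4 = 3/2.
f(3/2) = 1/4, f'(3/2) = 5, so z_2 = (3/2) − (1/4)/5 = 29/20.
f(29/20) = 1/400, f'(29/20) = 49/10, so z_3 = (29/20) − (1/400)/(49/10) = 2841/1960.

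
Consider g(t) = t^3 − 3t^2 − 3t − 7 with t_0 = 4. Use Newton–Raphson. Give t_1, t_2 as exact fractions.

g'(t) = 3t^2 − 6t − 3.
g(4) = −3, g'(4) = 21, so t_1 = 4 − (−3)/21 = 29/7.
g(29/7) = 64/343, g'(29/7) = 1158/49, so t_2 = (29/7) − (64/343)/(1158/49) = 16759/4053.

t_1 = 29/7, t_2 = 16759/4053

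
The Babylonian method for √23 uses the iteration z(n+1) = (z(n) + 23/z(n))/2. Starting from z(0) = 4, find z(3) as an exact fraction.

17913697/3735264

z(1) = (4 + 23/4)/2 = 39/8.
z(2) = (39/8 + 23/(39/8))/2 = 2993/624.
z(3) = (2993/624 + 23/(2993/624))/2 = 17913697/3735264.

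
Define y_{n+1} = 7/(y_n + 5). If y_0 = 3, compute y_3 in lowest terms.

329/291

y_1 = 7/(3 + 5) = 7/8.
y_2 = 7/(7/8 + 5) = 56/47.
y_3 = 7/(56/47 + 5) = 329/291.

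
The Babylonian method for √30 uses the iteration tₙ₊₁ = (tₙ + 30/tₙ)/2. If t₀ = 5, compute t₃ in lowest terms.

116161/21208

t₁ = (5 + 30/5)/2 = 11/2.
t₂ = (11/2 + 30/(11/2))/2 = 241/44.
t₃ = (241/44 + 30/(241/44))/2 = 116161/21208.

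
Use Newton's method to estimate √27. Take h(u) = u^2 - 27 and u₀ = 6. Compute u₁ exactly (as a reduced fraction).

21/4

h'(u) = 2u.
h(6) = 9, h'(6) = 12, so u₁ = 6 - 9/12 = 21/4.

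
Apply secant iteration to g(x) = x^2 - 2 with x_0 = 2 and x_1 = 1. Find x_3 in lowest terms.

10/7

g(2) = 2, g(1) = -1. x_2 = 1 - (-1)·(1 - 2)/((-1) - 2) = 4/3.
g(1) = -1, g(4/3) = -2/9. x_3 = (4/3) - (-2/9)·((4/3) - 1)/((-2/9) - (-1)) = 10/7.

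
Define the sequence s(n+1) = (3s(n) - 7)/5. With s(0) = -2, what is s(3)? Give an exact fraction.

s(1) = (3·(-2) - 7)/5 = -13/5.
s(2) = (3·(-13/5) - 7)/5 = -74/25.
s(3) = (3·(-74/25) - 7)/5 = -397/125.

-397/125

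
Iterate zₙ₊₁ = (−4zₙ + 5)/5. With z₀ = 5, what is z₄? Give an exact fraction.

z₁ = (−4·5 + 5)/5 = −3.
z₂ = (−4·(−3) + 5)/5 = 17/5.
z₃ = (−4·(17/5) + 5)/5 = −43/25.
z₄ = (−4·(−43/25) + 5)/5 = 297/125.

297/125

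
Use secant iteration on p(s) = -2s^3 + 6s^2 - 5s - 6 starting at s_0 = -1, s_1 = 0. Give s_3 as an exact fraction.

-1014/1385

p(-1) = 7, p(0) = -6. s_2 = 0 - (-6)·(0 - (-1))/((-6) - 7) = -6/13.
p(0) = -6, p(-6/13) = -4872/2197. s_3 = (-6/13) - (-4872/2197)·((-6/13) - 0)/((-4872/2197) - (-6)) = -1014/1385.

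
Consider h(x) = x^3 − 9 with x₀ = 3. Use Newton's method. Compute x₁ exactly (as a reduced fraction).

h'(x) = 3x^2.
h(3) = 18, h'(3) = 27, so x₁ = 3 − 18/27 = 7/3.

7/3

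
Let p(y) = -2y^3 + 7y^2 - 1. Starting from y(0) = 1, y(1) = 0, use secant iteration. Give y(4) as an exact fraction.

12050/35203

p(1) = 4, p(0) = -1. y(2) = 0 - (-1)·(0 - 1)/((-1) - 4) = 1/5.
p(0) = -1, p(1/5) = -92/125. y(3) = (1/5) - (-92/125)·((1/5) - 0)/((-92/125) - (-1)) = 25/33.
p(1/5) = -92/125, p(25/33) = 77188/35937. y(4) = (25/33) - (77188/35937)·((25/33) - (1/5))/((77188/35937) - (-92/125)) = 12050/35203.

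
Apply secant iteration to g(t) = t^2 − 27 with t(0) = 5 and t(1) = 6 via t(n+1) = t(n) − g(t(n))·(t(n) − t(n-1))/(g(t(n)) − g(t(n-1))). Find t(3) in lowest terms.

213/41

g(5) = −2, g(6) = 9. t(2) = 6 − 9·(6 − 5)/(9 − (−2)) = 57/11.
g(6) = 9, g(57/11) = −18/121. t(3) = (57/11) − (−18/121)·((57/11) − 6)/((−18/121) − 9) = 213/41.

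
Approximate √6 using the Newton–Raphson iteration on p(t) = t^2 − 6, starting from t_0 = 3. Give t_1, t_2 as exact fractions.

t_1 = 5/2, t_2 = 49/20

p'(t) = 2t.
p(3) = 3, p'(3) = 6, so t_1 = 3 − 3/6 = 5/2.
p(5/2) = 1/4, p'(5/2) = 5, so t_2 = (5/2) − (1/4)/5 = 49/20.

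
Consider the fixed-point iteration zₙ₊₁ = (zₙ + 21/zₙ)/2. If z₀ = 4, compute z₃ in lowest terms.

14720113/3212192

z₁ = (4 + 21/4)/2 = 37/8.
z₂ = (37/8 + 21/(37/8))/2 = 2713/592.
z₃ = (2713/592 + 21/(2713/592))/2 = 14720113/3212192.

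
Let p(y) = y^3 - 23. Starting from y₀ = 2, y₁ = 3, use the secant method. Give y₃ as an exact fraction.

25793/9079

p(2) = -15, p(3) = 4. y₂ = 3 - 4·(3 - 2)/(4 - (-15)) = 53/19.
p(3) = 4, p(53/19) = -8880/6859. y₃ = (53/19) - (-8880/6859)·((53/19) - 3)/((-8880/6859) - 4) = 25793/9079.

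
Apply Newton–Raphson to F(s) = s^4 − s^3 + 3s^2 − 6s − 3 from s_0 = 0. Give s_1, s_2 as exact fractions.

s_1 = −1/2, s_2 = −67/164

F'(s) = 4s^3 − 3s^2 + 6s − 6.
F(0) = −3, F'(0) = −6, so s_1 = 0 − (−3)/(−6) = −1/2.
F(−1/2) = 15/16, F'(−1/2) = −41/4, so s_2 = (−1/2) − (15/16)/(−41/4) = −67/164.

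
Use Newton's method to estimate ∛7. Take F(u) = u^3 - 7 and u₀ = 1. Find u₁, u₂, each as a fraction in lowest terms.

F'(u) = 3u^2.
F(1) = -6, F'(1) = 3, so u₁ = 1 - (-6)/3 = 3.
F(3) = 20, F'(3) = 27, so u₂ = 3 - 20/27 = 61/27.

u₁ = 3, u₂ = 61/27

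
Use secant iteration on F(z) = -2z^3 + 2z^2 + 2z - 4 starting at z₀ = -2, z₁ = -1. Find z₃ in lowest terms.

-442/361

F(-2) = 16, F(-1) = -2. z₂ = (-1) - (-2)·((-1) - (-2))/((-2) - 16) = -10/9.
F(-1) = -2, F(-10/9) = -736/729. z₃ = (-10/9) - (-736/729)·((-10/9) - (-1))/((-736/729) - (-2)) = -442/361.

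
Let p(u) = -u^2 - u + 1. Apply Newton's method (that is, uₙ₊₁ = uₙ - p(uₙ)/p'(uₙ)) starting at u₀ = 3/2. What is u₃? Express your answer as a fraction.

p'(u) = -2u - 1.
p(3/2) = -11/4, p'(3/2) = -4, so u₁ = (3/2) - (-11/4)/(-4) = 13/16.
p(13/16) = -121/256, p'(13/16) = -21/8, so u₂ = (13/16) - (-121/256)/(-21/8) = 425/672.
p(425/672) = -14641/451584, p'(425/672) = -761/336, so u₃ = (425/672) - (-14641/451584)/(-761/336) = 632209/1022784.

632209/1022784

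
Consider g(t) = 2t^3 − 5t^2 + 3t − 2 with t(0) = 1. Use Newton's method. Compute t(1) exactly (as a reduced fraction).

−1

g'(t) = 6t^2 − 10t + 3.
g(1) = −2, g'(1) = −1, so t(1) = 1 − (−2)/(−1) = −1.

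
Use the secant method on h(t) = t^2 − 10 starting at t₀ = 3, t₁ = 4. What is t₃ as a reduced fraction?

h(3) = −1, h(4) = 6. t₂ = 4 − 6·(4 − 3)/(6 − (−1)) = 22/7.
h(4) = 6, h(22/7) = −6/49. t₃ = (22/7) − (−6/49)·((22/7) − 4)/((−6/49) − 6) = 79/25.

79/25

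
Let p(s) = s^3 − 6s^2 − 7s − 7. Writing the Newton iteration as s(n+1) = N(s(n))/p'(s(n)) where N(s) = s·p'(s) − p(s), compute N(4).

39

p'(s) = 3s^2 − 12s − 7.
N(s) = s·p'(s) − p(s) = s·(3s^2 − 12s − 7) − (s^3 − 6s^2 − 7s − 7) = 2s^3 − 6s^2 + 7.
N(4) = 39.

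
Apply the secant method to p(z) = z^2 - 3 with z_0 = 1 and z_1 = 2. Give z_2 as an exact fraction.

p(1) = -2, p(2) = 1. z_2 = 2 - 1·(2 - 1)/(1 - (-2)) = 5/3.

5/3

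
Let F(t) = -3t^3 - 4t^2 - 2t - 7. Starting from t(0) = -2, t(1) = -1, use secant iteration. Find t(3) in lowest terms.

F(-2) = 5, F(-1) = -6. t(2) = (-1) - (-6)·((-1) - (-2))/((-6) - 5) = -17/11.
F(-1) = -6, F(-17/11) = -3180/1331. t(3) = (-17/11) - (-3180/1331)·((-17/11) - (-1))/((-3180/1331) - (-6)) = -509/267.

-509/267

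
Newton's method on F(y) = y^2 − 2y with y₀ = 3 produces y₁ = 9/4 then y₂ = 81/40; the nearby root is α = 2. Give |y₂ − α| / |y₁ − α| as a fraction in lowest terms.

y₁ − α = 9/4 − 2 = 1/4, so |y₁ − α| = 1/4.
y₂ − α = 81/40 − 2 = 1/40, so |y₂ − α| = 1/40.
Ratio = (1/40) / (1/4) = 1/10.

1/10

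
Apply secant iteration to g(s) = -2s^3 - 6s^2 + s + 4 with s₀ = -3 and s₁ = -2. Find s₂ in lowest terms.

-20/7

g(-3) = 1, g(-2) = -6. s₂ = (-2) - (-6)·((-2) - (-3))/((-6) - 1) = -20/7.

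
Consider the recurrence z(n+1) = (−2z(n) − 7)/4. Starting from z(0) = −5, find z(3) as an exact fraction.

z(1) = (−2·(−5) − 7)/4 = 3/4.
z(2) = (−2·(3/4) − 7)/4 = −17/8.
z(3) = (−2·(−17/8) − 7)/4 = −11/16.

−11/16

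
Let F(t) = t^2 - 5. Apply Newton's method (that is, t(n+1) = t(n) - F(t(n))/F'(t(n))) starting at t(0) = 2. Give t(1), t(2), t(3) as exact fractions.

t(1) = 9/4, t(2) = 161/72, t(3) = 51841/23184

F'(t) = 2t.
F(2) = -1, F'(2) = 4, so t(1) = 2 - (-1)/4 = 9/4.
F(9/4) = 1/16, F'(9/4) = 9/2, so t(2) = (9/4) - (1/16)/(9/2) = 161/72.
F(161/72) = 1/5184, F'(161/72) = 161/36, so t(3) = (161/72) - (1/5184)/(161/36) = 51841/23184.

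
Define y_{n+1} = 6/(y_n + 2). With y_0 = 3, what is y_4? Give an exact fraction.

93/55

y_1 = 6/(3 + 2) = 6/5.
y_2 = 6/(6/5 + 2) = 15/8.
y_3 = 6/(15/8 + 2) = 48/31.
y_4 = 6/(48/31 + 2) = 93/55.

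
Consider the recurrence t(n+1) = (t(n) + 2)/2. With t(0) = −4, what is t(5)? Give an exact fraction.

29/16

t(1) = ((−4) + 2)/2 = −1.
t(2) = ((−1) + 2)/2 = 1/2.
t(3) = ((1/2) + 2)/2 = 5/4.
t(4) = ((5/4) + 2)/2 = 13/8.
t(5) = ((13/8) + 2)/2 = 29/16.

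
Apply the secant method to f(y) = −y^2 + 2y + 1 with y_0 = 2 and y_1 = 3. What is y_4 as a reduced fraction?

99/41

f(2) = 1, f(3) = −2. y_2 = 3 − (−2)·(3 − 2)/((−2) − 1) = 7/3.
f(3) = −2, f(7/3) = 2/9. y_3 = (7/3) − (2/9)·((7/3) − 3)/((2/9) − (−2)) = 12/5.
f(7/3) = 2/9, f(12/5) = 1/25. y_4 = (12/5) − (1/25)·((12/5) − (7/3))/((1/25) − (2/9)) = 99/41.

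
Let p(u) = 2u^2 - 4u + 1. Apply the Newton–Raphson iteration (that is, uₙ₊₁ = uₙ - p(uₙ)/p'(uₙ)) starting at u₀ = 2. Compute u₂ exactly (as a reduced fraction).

p'(u) = 4u - 4.
p(2) = 1, p'(2) = 4, so u₁ = 2 - 1/4 = 7/4.
p(7/4) = 1/8, p'(7/4) = 3, so u₂ = (7/4) - (1/8)/3 = 41/24.

41/24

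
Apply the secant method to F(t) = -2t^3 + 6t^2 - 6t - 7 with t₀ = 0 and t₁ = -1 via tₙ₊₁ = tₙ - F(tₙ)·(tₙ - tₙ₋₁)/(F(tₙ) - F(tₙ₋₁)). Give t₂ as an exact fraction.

F(0) = -7, F(-1) = 7. t₂ = (-1) - 7·((-1) - 0)/(7 - (-7)) = -1/2.

-1/2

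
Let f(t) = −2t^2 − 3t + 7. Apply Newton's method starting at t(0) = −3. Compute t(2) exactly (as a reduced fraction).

−1817/657

f'(t) = −4t − 3.
f(−3) = −2, f'(−3) = 9, so t(1) = (−3) − (−2)/9 = −25/9.
f(−25/9) = −8/81, f'(−25/9) = 73/9, so t(2) = (−25/9) − (−8/81)/(73/9) = −1817/657.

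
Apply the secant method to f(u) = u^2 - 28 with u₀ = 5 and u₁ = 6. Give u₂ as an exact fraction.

58/11

f(5) = -3, f(6) = 8. u₂ = 6 - 8·(6 - 5)/(8 - (-3)) = 58/11.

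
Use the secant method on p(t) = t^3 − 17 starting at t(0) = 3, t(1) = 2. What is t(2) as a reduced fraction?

47/19

p(3) = 10, p(2) = −9. t(2) = 2 − (−9)·(2 − 3)/((−9) − 10) = 47/19.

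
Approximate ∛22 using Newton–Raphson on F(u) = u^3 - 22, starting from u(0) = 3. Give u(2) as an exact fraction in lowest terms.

655489/233928

F'(u) = 3u^2.
F(3) = 5, F'(3) = 27, so u(1) = 3 - 5/27 = 76/27.
F(76/27) = 5950/19683, F'(76/27) = 5776/243, so u(2) = (76/27) - (5950/19683)/(5776/243) = 655489/233928.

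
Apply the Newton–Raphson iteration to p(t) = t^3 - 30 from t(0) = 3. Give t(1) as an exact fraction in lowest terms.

p'(t) = 3t^2.
p(3) = -3, p'(3) = 27, so t(1) = 3 - (-3)/27 = 28/9.

28/9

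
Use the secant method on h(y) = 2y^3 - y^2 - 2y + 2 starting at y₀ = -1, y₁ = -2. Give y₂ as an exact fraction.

-16/15

h(-1) = 1, h(-2) = -14. y₂ = (-2) - (-14)·((-2) - (-1))/((-14) - 1) = -16/15.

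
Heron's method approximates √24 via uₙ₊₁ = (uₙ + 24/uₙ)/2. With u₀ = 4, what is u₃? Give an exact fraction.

4801/980

u₁ = (4 + 24/4)/2 = 5.
u₂ = (5 + 24/5)/2 = 49/10.
u₃ = (49/10 + 24/(49/10))/2 = 4801/980.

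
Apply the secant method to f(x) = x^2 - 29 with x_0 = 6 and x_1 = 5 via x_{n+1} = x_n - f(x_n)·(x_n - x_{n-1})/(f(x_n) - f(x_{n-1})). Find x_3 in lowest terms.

307/57

f(6) = 7, f(5) = -4. x_2 = 5 - (-4)·(5 - 6)/((-4) - 7) = 59/11.
f(5) = -4, f(59/11) = -28/121. x_3 = (59/11) - (-28/121)·((59/11) - 5)/((-28/121) - (-4)) = 307/57.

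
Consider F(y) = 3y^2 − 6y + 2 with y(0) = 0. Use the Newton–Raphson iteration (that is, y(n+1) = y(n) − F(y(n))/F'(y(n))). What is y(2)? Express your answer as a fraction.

5/12

F'(y) = 6y − 6.
F(0) = 2, F'(0) = −6, so y(1) = 0 − 2/(−6) = 1/3.
F(1/3) = 1/3, F'(1/3) = −4, so y(2) = (1/3) − (1/3)/(−4) = 5/12.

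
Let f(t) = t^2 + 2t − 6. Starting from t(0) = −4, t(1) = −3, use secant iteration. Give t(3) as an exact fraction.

−84/23

f(−4) = 2, f(−3) = −3. t(2) = (−3) − (−3)·((−3) − (−4))/((−3) − 2) = −18/5.
f(−3) = −3, f(−18/5) = −6/25. t(3) = (−18/5) − (−6/25)·((−18/5) − (−3))/((−6/25) − (−3)) = −84/23.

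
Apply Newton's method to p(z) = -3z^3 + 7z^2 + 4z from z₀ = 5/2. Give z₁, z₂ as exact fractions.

p'(z) = -9z^2 + 14z + 4.
p(5/2) = 55/8, p'(5/2) = -69/4, so z₁ = (5/2) - (55/8)/(-69/4) = 200/69.
p(200/69) = -96800/36501, p'(200/69) = -49252/1587, so z₂ = (200/69) - (-96800/36501)/(-49252/1587) = 2390000/849597.

z₁ = 200/69, z₂ = 2390000/849597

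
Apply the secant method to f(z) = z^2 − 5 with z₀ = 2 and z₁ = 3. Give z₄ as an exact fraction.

161/72

f(2) = −1, f(3) = 4. z₂ = 3 − 4·(3 − 2)/(4 − (−1)) = 11/5.
f(3) = 4, f(11/5) = −4/25. z₃ = (11/5) − (−4/25)·((11/5) − 3)/((−4/25) − 4) = 29/13.
f(11/5) = −4/25, f(29/13) = −4/169. z₄ = (29/13) − (−4/169)·((29/13) − (11/5))/((−4/169) − (−4/25)) = 161/72.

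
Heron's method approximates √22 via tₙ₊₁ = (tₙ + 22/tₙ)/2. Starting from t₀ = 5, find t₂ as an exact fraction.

4409/940

t₁ = (5 + 22/5)/2 = 47/10.
t₂ = (47/10 + 22/(47/10))/2 = 4409/940.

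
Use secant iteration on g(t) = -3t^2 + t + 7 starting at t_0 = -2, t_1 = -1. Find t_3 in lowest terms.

g(-2) = -7, g(-1) = 3. t_2 = (-1) - 3·((-1) - (-2))/(3 - (-7)) = -13/10.
g(-1) = 3, g(-13/10) = 63/100. t_3 = (-13/10) - (63/100)·((-13/10) - (-1))/((63/100) - 3) = -109/79.

-109/79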